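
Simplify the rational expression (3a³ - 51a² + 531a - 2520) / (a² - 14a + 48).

Repeated division with remainder:
  3a³ - 51a² + 531a - 2520 = (3a - 9)(a² - 14a + 48) + (261a - 2088)
  a² - 14a + 48 = ((1/261)a - 2/87)(261a - 2088) + (0)
Last nonzero remainder: 261a - 2088. Dividing through by 261 gives the monic gcd a - 8.
Cancel a - 8 from numerator and denominator to get the reduced form.

(3a² - 27a + 315)/(a - 6)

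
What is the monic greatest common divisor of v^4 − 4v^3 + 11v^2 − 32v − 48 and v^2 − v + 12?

v^2 − v + 12

By polynomial division,
  v^4 − 4v^3 + 11v^2 − 32v − 48 = (v^2 − 3v − 4)(v^2 − v + 12) + (0)
The last nonzero remainder v^2 − v + 12 is already monic.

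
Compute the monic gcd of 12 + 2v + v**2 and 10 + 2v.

Repeated division with remainder:
  v**2 + 2v + 12 = ((1/2)v - 3/2)(2v + 10) + (27)
  2v + 10 = ((2/27)v + 10/27)(27) + (0)
The last nonzero remainder is the constant 27, so the polynomials are coprime and gcd = 1.

1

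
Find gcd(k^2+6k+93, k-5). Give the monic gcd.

Apply the Euclidean algorithm:
  k^2+6k+93 = (k+11)(k-5) + (148)
  k-5 = ((1/148)k-5/148)(148) + (0)
The last nonzero remainder is the constant 148, so the polynomials are coprime and gcd = 1.

1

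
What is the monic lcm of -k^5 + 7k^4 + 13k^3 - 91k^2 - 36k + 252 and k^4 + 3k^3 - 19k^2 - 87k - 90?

By polynomial division,
  -k^5 + 7k^4 + 13k^3 - 91k^2 - 36k + 252 = (-k + 10)(k^4 + 3k^3 - 19k^2 - 87k - 90) + (-36k^3 + 12k^2 + 744k + 1152)
  k^4 + 3k^3 - 19k^2 - 87k - 90 = (-(1/36)k - 5/54)(-36k^3 + 12k^2 + 744k + 1152) + ((25/9)k^2 + (125/9)k + 50/3)
  -36k^3 + 12k^2 + 744k + 1152 = (-(324/25)k + 1728/25)((25/9)k^2 + (125/9)k + 50/3) + (0)
Last nonzero remainder: (25/9)k^2 + (125/9)k + 50/3. Dividing through by 25/9 gives the monic gcd k^2 + 5k + 6.
Then lcm(f, g) = f·g / gcd(f, g); expanding and making the result monic gives the answer.

k^7 - 9k^6 - 14k^5 + 222k^4 + 49k^3 - 1689k^2 - 36k + 3780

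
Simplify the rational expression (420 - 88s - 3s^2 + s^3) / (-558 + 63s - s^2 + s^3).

Apply the Euclidean algorithm:
  s^3 - 3s^2 - 88s + 420 = (s^3 - s^2 + 63s - 558) + (-2s^2 - 151s + 978)
  s^3 - s^2 + 63s - 558 = (-(1/2)s + 153/4)(-2s^2 - 151s + 978) + ((25311/4)s - 75933/2)
  -2s^2 - 151s + 978 = (-(8/25311)s - 652/25311)((25311/4)s - 75933/2) + (0)
Last nonzero remainder: (25311/4)s - 75933/2. Dividing through by 25311/4 gives the monic gcd s - 6.
Cancel s - 6 from numerator and denominator to get the reduced form.

(-70 + 3s + s^2)/(93 + 5s + s^2)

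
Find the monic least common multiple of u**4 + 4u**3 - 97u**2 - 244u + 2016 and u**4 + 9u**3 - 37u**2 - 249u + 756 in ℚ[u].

u**5 + u**4 - 109u**3 + 47u**2 + 2748u - 6048

Euclidean algorithm in ℚ[u]:
  u**4 + 4u**3 - 97u**2 - 244u + 2016 = (u**4 + 9u**3 - 37u**2 - 249u + 756) + (-5u**3 - 60u**2 + 5u + 1260)
  u**4 + 9u**3 - 37u**2 - 249u + 756 = (-(1/5)u + 3/5)(-5u**3 - 60u**2 + 5u + 1260) + (0)
Last nonzero remainder: -5u**3 - 60u**2 + 5u + 1260. Dividing through by -5 gives the monic gcd u**3 + 12u**2 - u - 252.
Then lcm(f, g) = f·g / gcd(f, g); expanding and making the result monic gives the answer.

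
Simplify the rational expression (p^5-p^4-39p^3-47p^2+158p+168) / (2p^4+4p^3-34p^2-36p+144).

By polynomial division,
  p^5-p^4-39p^3-47p^2+158p+168 = ((1/2)p-3/2)(2p^4+4p^3-34p^2-36p+144) + (-16p^3-80p^2+32p+384)
  2p^4+4p^3-34p^2-36p+144 = (-(1/8)p+3/8)(-16p^3-80p^2+32p+384) + (0)
Last nonzero remainder: -16p^3-80p^2+32p+384. Dividing through by -16 gives the monic gcd p^3+5p^2-2p-24.
Cancel p^3+5p^2-2p-24 from numerator and denominator to get the reduced form.

(p^2-6p-7)/(2p-6)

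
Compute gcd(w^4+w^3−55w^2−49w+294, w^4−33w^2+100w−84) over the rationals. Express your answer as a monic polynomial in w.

w^2+5w−14

Repeated division with remainder:
  w^4+w^3−55w^2−49w+294 = (w^4−33w^2+100w−84) + (w^3−22w^2−149w+378)
  w^4−33w^2+100w−84 = (w+22)(w^3−22w^2−149w+378) + (600w^2+3000w−8400)
  w^3−22w^2−149w+378 = ((1/600)w−9/200)(600w^2+3000w−8400) + (0)
Last nonzero remainder: 600w^2+3000w−8400. Dividing through by 600 gives the monic gcd w^2+5w−14.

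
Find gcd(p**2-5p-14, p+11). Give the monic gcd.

1

Repeated division with remainder:
  p**2-5p-14 = (p-16)(p+11) + (162)
  p+11 = ((1/162)p+11/162)(162) + (0)
The last nonzero remainder is the constant 162, so the polynomials are coprime and gcd = 1.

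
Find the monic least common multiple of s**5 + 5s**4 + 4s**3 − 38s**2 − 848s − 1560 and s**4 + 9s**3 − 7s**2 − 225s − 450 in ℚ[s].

s**7 + 13s**6 + 59s**5 + 69s**4 − 1092s**3 − 8914s**2 − 25200s − 23400

Euclidean algorithm in ℚ[s]:
  s**5 + 5s**4 + 4s**3 − 38s**2 − 848s − 1560 = (s − 4)(s**4 + 9s**3 − 7s**2 − 225s − 450) + (47s**3 + 159s**2 − 1298s − 3360)
  s**4 + 9s**3 − 7s**2 − 225s − 450 = ((1/47)s + 264/2209)(47s**3 + 159s**2 − 1298s − 3360) + ((3567/2209)s**2 + (3567/2209)s − 107010/2209)
  47s**3 + 159s**2 − 1298s − 3360 = ((103823/3567)s + 247408/3567)((3567/2209)s**2 + (3567/2209)s − 107010/2209) + (0)
Last nonzero remainder: (3567/2209)s**2 + (3567/2209)s − 107010/2209. Dividing through by 3567/2209 gives the monic gcd s**2 + s − 30.
Then lcm(f, g) = f·g / gcd(f, g); expanding and making the result monic gives the answer.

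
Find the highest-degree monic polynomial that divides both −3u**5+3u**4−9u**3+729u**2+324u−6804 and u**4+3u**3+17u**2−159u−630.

Repeated division with remainder:
  −3u**5+3u**4−9u**3+729u**2+324u−6804 = (−3u+12)(u**4+3u**3+17u**2−159u−630) + (6u**3+48u**2+342u+756)
  u**4+3u**3+17u**2−159u−630 = ((1/6)u−5/6)(6u**3+48u**2+342u+756) + (0)
Last nonzero remainder: 6u**3+48u**2+342u+756. Dividing through by 6 gives the monic gcd u**3+8u**2+57u+126.

u**3+8u**2+57u+126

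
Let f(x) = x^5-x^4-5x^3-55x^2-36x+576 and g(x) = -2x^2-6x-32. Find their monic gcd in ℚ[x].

x^2+3x+16

Apply the Euclidean algorithm:
  x^5-x^4-5x^3-55x^2-36x+576 = (-(1/2)x^3+2x^2+(9/2)x-18)(-2x^2-6x-32) + (0)
Last nonzero remainder: -2x^2-6x-32. Dividing through by -2 gives the monic gcd x^2+3x+16.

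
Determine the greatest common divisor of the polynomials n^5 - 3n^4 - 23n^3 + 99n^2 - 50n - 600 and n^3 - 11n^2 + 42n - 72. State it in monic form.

Euclidean algorithm in ℚ[n]:
  n^5 - 3n^4 - 23n^3 + 99n^2 - 50n - 600 = (n^2 + 8n + 23)(n^3 - 11n^2 + 42n - 72) + (88n^2 - 440n + 1056)
  n^3 - 11n^2 + 42n - 72 = ((1/88)n - 3/44)(88n^2 - 440n + 1056) + (0)
Last nonzero remainder: 88n^2 - 440n + 1056. Dividing through by 88 gives the monic gcd n^2 - 5n + 12.

n^2 - 5n + 12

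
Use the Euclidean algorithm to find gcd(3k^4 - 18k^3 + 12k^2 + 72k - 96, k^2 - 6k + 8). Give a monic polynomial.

Apply the Euclidean algorithm:
  3k^4 - 18k^3 + 12k^2 + 72k - 96 = (3k^2 - 12)(k^2 - 6k + 8) + (0)
The last nonzero remainder k^2 - 6k + 8 is already monic.

k^2 - 6k + 8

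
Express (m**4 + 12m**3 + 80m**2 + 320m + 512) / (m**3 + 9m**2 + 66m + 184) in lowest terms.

(m**3 + 8m**2 + 48m + 128)/(m**2 + 5m + 46)

Euclidean algorithm in ℚ[m]:
  m**4 + 12m**3 + 80m**2 + 320m + 512 = (m + 3)(m**3 + 9m**2 + 66m + 184) + (-13m**2 - 62m - 40)
  m**3 + 9m**2 + 66m + 184 = (-(1/13)m - 55/169)(-13m**2 - 62m - 40) + ((7224/169)m + 28896/169)
  -13m**2 - 62m - 40 = (-(2197/7224)m - 845/3612)((7224/169)m + 28896/169) + (0)
Last nonzero remainder: (7224/169)m + 28896/169. Dividing through by 7224/169 gives the monic gcd m + 4.
Cancel m + 4 from numerator and denominator to get the reduced form.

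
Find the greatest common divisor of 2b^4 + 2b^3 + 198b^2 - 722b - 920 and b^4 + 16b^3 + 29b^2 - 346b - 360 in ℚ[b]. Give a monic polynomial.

Repeated division with remainder:
  2b^4 + 2b^3 + 198b^2 - 722b - 920 = (2)(b^4 + 16b^3 + 29b^2 - 346b - 360) + (-30b^3 + 140b^2 - 30b - 200)
  b^4 + 16b^3 + 29b^2 - 346b - 360 = (-(1/30)b - 31/45)(-30b^3 + 140b^2 - 30b - 200) + ((1120/9)b^2 - (1120/3)b - 4480/9)
  -30b^3 + 140b^2 - 30b - 200 = (-(27/112)b + 45/112)((1120/9)b^2 - (1120/3)b - 4480/9) + (0)
Last nonzero remainder: (1120/9)b^2 - (1120/3)b - 4480/9. Dividing through by 1120/9 gives the monic gcd b^2 - 3b - 4.

b^2 - 3b - 4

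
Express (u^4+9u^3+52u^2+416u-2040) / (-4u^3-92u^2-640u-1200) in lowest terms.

(-u^3+u^2-62u+204)/(4u^2+52u+120)

Euclidean algorithm in ℚ[u]:
  u^4+9u^3+52u^2+416u-2040 = (-(1/4)u+7/2)(-4u^3-92u^2-640u-1200) + (214u^2+2356u+2160)
  -4u^3-92u^2-640u-1200 = (-(2/107)u-2566/11449)(214u^2+2356u+2160) + (-(819624/11449)u-8196240/11449)
  214u^2+2356u+2160 = (-(1225043/409812)u-103041/34151)(-(819624/11449)u-8196240/11449) + (0)
Last nonzero remainder: -(819624/11449)u-8196240/11449. Dividing through by -819624/11449 gives the monic gcd u+10.
Cancel u+10 from numerator and denominator to get the reduced form.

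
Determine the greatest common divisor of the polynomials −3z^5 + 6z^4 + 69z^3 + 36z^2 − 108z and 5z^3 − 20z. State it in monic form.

z^2 + 2z

By polynomial division,
  −3z^5 + 6z^4 + 69z^3 + 36z^2 − 108z = (−(3/5)z^2 + (6/5)z + 57/5)(5z^3 − 20z) + (60z^2 + 120z)
  5z^3 − 20z = ((1/12)z − 1/6)(60z^2 + 120z) + (0)
Last nonzero remainder: 60z^2 + 120z. Dividing through by 60 gives the monic gcd z^2 + 2z.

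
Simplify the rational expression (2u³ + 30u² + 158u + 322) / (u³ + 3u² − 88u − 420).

(2u² + 16u + 46)/(u² − 4u − 60)

By polynomial division,
  2u³ + 30u² + 158u + 322 = (2)(u³ + 3u² − 88u − 420) + (24u² + 334u + 1162)
  u³ + 3u² − 88u − 420 = ((1/24)u − 131/288)(24u² + 334u + 1162) + ((2233/144)u + 15631/144)
  24u² + 334u + 1162 = ((3456/2233)u + 23904/2233)((2233/144)u + 15631/144) + (0)
Last nonzero remainder: (2233/144)u + 15631/144. Dividing through by 2233/144 gives the monic gcd u + 7.
Cancel u + 7 from numerator and denominator to get the reduced form.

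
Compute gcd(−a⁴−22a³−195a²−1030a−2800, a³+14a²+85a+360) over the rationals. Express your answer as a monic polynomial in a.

a²+5a+40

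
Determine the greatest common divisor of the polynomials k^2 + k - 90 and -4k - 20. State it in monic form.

1

Apply the Euclidean algorithm:
  k^2 + k - 90 = (-(1/4)k + 1)(-4k - 20) + (-70)
  -4k - 20 = ((2/35)k + 2/7)(-70) + (0)
The last nonzero remainder is the constant -70, so the polynomials are coprime and gcd = 1.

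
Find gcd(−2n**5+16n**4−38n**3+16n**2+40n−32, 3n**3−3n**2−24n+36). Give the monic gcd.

n**2−4n+4

By polynomial division,
  −2n**5+16n**4−38n**3+16n**2+40n−32 = (−(2/3)n**2+(14/3)n−40/3)(3n**3−3n**2−24n+36) + (112n**2−448n+448)
  3n**3−3n**2−24n+36 = ((3/112)n+9/112)(112n**2−448n+448) + (0)
Last nonzero remainder: 112n**2−448n+448. Dividing through by 112 gives the monic gcd n**2−4n+4.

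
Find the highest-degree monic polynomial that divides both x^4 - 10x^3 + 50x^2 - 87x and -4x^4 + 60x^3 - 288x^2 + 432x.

Euclidean algorithm in ℚ[x]:
  x^4 - 10x^3 + 50x^2 - 87x = (-1/4)(-4x^4 + 60x^3 - 288x^2 + 432x) + (5x^3 - 22x^2 + 21x)
  -4x^4 + 60x^3 - 288x^2 + 432x = (-(4/5)x + 212/25)(5x^3 - 22x^2 + 21x) + (-(2116/25)x^2 + (6348/25)x)
  5x^3 - 22x^2 + 21x = (-(125/2116)x + 175/2116)(-(2116/25)x^2 + (6348/25)x) + (0)
Last nonzero remainder: -(2116/25)x^2 + (6348/25)x. Dividing through by -2116/25 gives the monic gcd x^2 - 3x.

x^2 - 3x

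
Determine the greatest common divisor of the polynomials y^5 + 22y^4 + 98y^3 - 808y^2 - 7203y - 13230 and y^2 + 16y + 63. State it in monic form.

Repeated division with remainder:
  y^5 + 22y^4 + 98y^3 - 808y^2 - 7203y - 13230 = (y^3 + 6y^2 - 61y - 210)(y^2 + 16y + 63) + (0)
The last nonzero remainder y^2 + 16y + 63 is already monic.

y^2 + 16y + 63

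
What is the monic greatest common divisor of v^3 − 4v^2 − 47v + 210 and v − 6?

v − 6

Euclidean algorithm in ℚ[v]:
  v^3 − 4v^2 − 47v + 210 = (v^2 + 2v − 35)(v − 6) + (0)
The last nonzero remainder v − 6 is already monic.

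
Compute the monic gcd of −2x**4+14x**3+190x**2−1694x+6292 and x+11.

x+11

Euclidean algorithm in ℚ[x]:
  −2x**4+14x**3+190x**2−1694x+6292 = (−2x**3+36x**2−206x+572)(x+11) + (0)
The last nonzero remainder x+11 is already monic.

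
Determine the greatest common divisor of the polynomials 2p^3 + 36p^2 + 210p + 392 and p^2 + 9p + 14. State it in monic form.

p + 7

Euclidean algorithm in ℚ[p]:
  2p^3 + 36p^2 + 210p + 392 = (2p + 18)(p^2 + 9p + 14) + (20p + 140)
  p^2 + 9p + 14 = ((1/20)p + 1/10)(20p + 140) + (0)
Last nonzero remainder: 20p + 140. Dividing through by 20 gives the monic gcd p + 7.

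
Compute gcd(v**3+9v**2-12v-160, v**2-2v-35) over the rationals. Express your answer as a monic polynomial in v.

v+5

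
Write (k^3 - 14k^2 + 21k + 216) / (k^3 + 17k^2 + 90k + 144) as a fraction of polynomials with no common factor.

(k^2 - 17k + 72)/(k^2 + 14k + 48)

Apply the Euclidean algorithm:
  k^3 - 14k^2 + 21k + 216 = (k^3 + 17k^2 + 90k + 144) + (-31k^2 - 69k + 72)
  k^3 + 17k^2 + 90k + 144 = (-(1/31)k - 458/961)(-31k^2 - 69k + 72) + ((57120/961)k + 171360/961)
  -31k^2 - 69k + 72 = (-(29791/57120)k + 961/2380)((57120/961)k + 171360/961) + (0)
Last nonzero remainder: (57120/961)k + 171360/961. Dividing through by 57120/961 gives the monic gcd k + 3.
Cancel k + 3 from numerator and denominator to get the reduced form.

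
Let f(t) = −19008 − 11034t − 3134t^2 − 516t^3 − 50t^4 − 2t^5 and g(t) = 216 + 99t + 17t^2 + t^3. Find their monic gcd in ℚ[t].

27 + 9t + t^2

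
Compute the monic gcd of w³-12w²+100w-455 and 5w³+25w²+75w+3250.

Euclidean algorithm in ℚ[w]:
  w³-12w²+100w-455 = (1/5)(5w³+25w²+75w+3250) + (-17w²+85w-1105)
  5w³+25w²+75w+3250 = (-(5/17)w-50/17)(-17w²+85w-1105) + (0)
Last nonzero remainder: -17w²+85w-1105. Dividing through by -17 gives the monic gcd w²-5w+65.

w²-5w+65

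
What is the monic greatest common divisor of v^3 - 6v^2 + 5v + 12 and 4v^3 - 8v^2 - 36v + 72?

v - 3

Euclidean algorithm in ℚ[v]:
  v^3 - 6v^2 + 5v + 12 = (1/4)(4v^3 - 8v^2 - 36v + 72) + (-4v^2 + 14v - 6)
  4v^3 - 8v^2 - 36v + 72 = (-v - 3/2)(-4v^2 + 14v - 6) + (-21v + 63)
  -4v^2 + 14v - 6 = ((4/21)v - 2/21)(-21v + 63) + (0)
Last nonzero remainder: -21v + 63. Dividing through by -21 gives the monic gcd v - 3.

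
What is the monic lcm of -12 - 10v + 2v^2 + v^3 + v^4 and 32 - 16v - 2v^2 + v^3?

192 + 160v - 44v^2 - 26v^3 - 14v^4 + v^5 + v^6

Euclidean algorithm in ℚ[v]:
  v^4 + v^3 + 2v^2 - 10v - 12 = (v + 3)(v^3 - 2v^2 - 16v + 32) + (24v^2 + 6v - 108)
  v^3 - 2v^2 - 16v + 32 = ((1/24)v - 3/32)(24v^2 + 6v - 108) + (-(175/16)v + 175/8)
  24v^2 + 6v - 108 = (-(384/175)v - 864/175)(-(175/16)v + 175/8) + (0)
Last nonzero remainder: -(175/16)v + 175/8. Dividing through by -175/16 gives the monic gcd v - 2.
Then lcm(f, g) = f·g / gcd(f, g); expanding and making the result monic gives the answer.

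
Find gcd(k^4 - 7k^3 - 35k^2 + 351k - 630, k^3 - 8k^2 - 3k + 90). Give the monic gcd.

Euclidean algorithm in ℚ[k]:
  k^4 - 7k^3 - 35k^2 + 351k - 630 = (k + 1)(k^3 - 8k^2 - 3k + 90) + (-24k^2 + 264k - 720)
  k^3 - 8k^2 - 3k + 90 = (-(1/24)k - 1/8)(-24k^2 + 264k - 720) + (0)
Last nonzero remainder: -24k^2 + 264k - 720. Dividing through by -24 gives the monic gcd k^2 - 11k + 30.

k^2 - 11k + 30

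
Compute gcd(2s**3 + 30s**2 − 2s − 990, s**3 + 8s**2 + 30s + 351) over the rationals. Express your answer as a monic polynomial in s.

s + 9

Euclidean algorithm in ℚ[s]:
  2s**3 + 30s**2 − 2s − 990 = (2)(s**3 + 8s**2 + 30s + 351) + (14s**2 − 62s − 1692)
  s**3 + 8s**2 + 30s + 351 = ((1/14)s + 87/98)(14s**2 − 62s − 1692) + ((10089/49)s + 90801/49)
  14s**2 − 62s − 1692 = ((686/10089)s − 9212/10089)((10089/49)s + 90801/49) + (0)
Last nonzero remainder: (10089/49)s + 90801/49. Dividing through by 10089/49 gives the monic gcd s + 9.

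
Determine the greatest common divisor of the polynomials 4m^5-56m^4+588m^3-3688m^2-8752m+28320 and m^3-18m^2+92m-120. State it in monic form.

m^2-12m+20

Euclidean algorithm in ℚ[m]:
  4m^5-56m^4+588m^3-3688m^2-8752m+28320 = (4m^2+16m+508)(m^3-18m^2+92m-120) + (4464m^2-53568m+89280)
  m^3-18m^2+92m-120 = ((1/4464)m-1/744)(4464m^2-53568m+89280) + (0)
Last nonzero remainder: 4464m^2-53568m+89280. Dividing through by 4464 gives the monic gcd m^2-12m+20.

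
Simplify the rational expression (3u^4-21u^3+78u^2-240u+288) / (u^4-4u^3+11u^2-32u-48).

(3u-6)/(u+1)

Euclidean algorithm in ℚ[u]:
  3u^4-21u^3+78u^2-240u+288 = (3)(u^4-4u^3+11u^2-32u-48) + (-9u^3+45u^2-144u+432)
  u^4-4u^3+11u^2-32u-48 = (-(1/9)u-1/9)(-9u^3+45u^2-144u+432) + (0)
Last nonzero remainder: -9u^3+45u^2-144u+432. Dividing through by -9 gives the monic gcd u^3-5u^2+16u-48.
Cancel u^3-5u^2+16u-48 from numerator and denominator to get the reduced form.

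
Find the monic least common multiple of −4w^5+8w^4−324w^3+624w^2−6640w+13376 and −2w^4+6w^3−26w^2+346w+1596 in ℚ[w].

Apply the Euclidean algorithm:
  −4w^5+8w^4−324w^3+624w^2−6640w+13376 = (2w+2)(−2w^4+6w^3−26w^2+346w+1596) + (−284w^3−16w^2−10524w+10184)
  −2w^4+6w^3−26w^2+346w+1596 = ((1/142)w−217/10082)(−284w^3−16w^2−10524w+10184) + ((240800/5041)w^2+(240800/5041)w+9150400/5041)
  −284w^3−16w^2−10524w+10184 = (−(357911/60200)w+337747/60200)((240800/5041)w^2+(240800/5041)w+9150400/5041) + (0)
Last nonzero remainder: (240800/5041)w^2+(240800/5041)w+9150400/5041. Dividing through by 240800/5041 gives the monic gcd w^2+w+38.
Then lcm(f, g) = f·g / gcd(f, g); expanding and making the result monic gives the answer.

w^7−6w^6+68w^5−438w^4+583w^3−6708w^2−21484w+70224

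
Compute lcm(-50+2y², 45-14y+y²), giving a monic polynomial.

By polynomial division,
  2y²-50 = (2)(y²-14y+45) + (28y-140)
  y²-14y+45 = ((1/28)y-9/28)(28y-140) + (0)
Last nonzero remainder: 28y-140. Dividing through by 28 gives the monic gcd y-5.
Then lcm(f, g) = f·g / gcd(f, g); expanding and making the result monic gives the answer.

225-25y-9y²+y³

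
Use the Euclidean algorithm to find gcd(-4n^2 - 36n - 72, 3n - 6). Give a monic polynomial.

By polynomial division,
  -4n^2 - 36n - 72 = (-(4/3)n - 44/3)(3n - 6) + (-160)
  3n - 6 = (-(3/160)n + 3/80)(-160) + (0)
The last nonzero remainder is the constant -160, so the polynomials are coprime and gcd = 1.

1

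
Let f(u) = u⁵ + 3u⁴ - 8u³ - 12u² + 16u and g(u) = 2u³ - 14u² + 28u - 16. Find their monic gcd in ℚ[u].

u² - 3u + 2

Apply the Euclidean algorithm:
  u⁵ + 3u⁴ - 8u³ - 12u² + 16u = ((1/2)u² + 5u + 24)(2u³ - 14u² + 28u - 16) + (192u² - 576u + 384)
  2u³ - 14u² + 28u - 16 = ((1/96)u - 1/24)(192u² - 576u + 384) + (0)
Last nonzero remainder: 192u² - 576u + 384. Dividing through by 192 gives the monic gcd u² - 3u + 2.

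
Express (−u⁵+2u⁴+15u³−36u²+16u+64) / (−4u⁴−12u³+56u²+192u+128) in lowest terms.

(u²−3u+4)/(4u+8)

Euclidean algorithm in ℚ[u]:
  −u⁵+2u⁴+15u³−36u²+16u+64 = ((1/4)u−5/4)(−4u⁴−12u³+56u²+192u+128) + (−14u³−14u²+224u+224)
  −4u⁴−12u³+56u²+192u+128 = ((2/7)u+4/7)(−14u³−14u²+224u+224) + (0)
Last nonzero remainder: −14u³−14u²+224u+224. Dividing through by −14 gives the monic gcd u³+u²−16u−16.
Cancel u³+u²−16u−16 from numerator and denominator to get the reduced form.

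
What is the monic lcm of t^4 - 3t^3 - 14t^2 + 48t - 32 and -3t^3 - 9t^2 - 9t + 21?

Apply the Euclidean algorithm:
  t^4 - 3t^3 - 14t^2 + 48t - 32 = (-(1/3)t + 2)(-3t^3 - 9t^2 - 9t + 21) + (t^2 + 73t - 74)
  -3t^3 - 9t^2 - 9t + 21 = (-3t + 210)(t^2 + 73t - 74) + (-15561t + 15561)
  t^2 + 73t - 74 = (-(1/15561)t - 74/15561)(-15561t + 15561) + (0)
Last nonzero remainder: -15561t + 15561. Dividing through by -15561 gives the monic gcd t - 1.
Then lcm(f, g) = f·g / gcd(f, g); expanding and making the result monic gives the answer.

t^6 + t^5 - 19t^4 - 29t^3 + 62t^2 + 208t - 224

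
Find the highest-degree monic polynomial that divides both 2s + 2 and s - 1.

Apply the Euclidean algorithm:
  2s + 2 = (2)(s - 1) + (4)
  s - 1 = ((1/4)s - 1/4)(4) + (0)
The last nonzero remainder is the constant 4, so the polynomials are coprime and gcd = 1.

1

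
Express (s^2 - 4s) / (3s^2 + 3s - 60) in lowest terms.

(s)/(3s + 15)

Repeated division with remainder:
  s^2 - 4s = (1/3)(3s^2 + 3s - 60) + (-5s + 20)
  3s^2 + 3s - 60 = (-(3/5)s - 3)(-5s + 20) + (0)
Last nonzero remainder: -5s + 20. Dividing through by -5 gives the monic gcd s - 4.
Cancel s - 4 from numerator and denominator to get the reduced form.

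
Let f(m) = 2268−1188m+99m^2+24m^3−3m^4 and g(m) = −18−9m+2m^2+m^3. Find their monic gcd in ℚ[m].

−3+m

Apply the Euclidean algorithm:
  −3m^4+24m^3+99m^2−1188m+2268 = (−3m+30)(m^3+2m^2−9m−18) + (12m^2−972m+2808)
  m^3+2m^2−9m−18 = ((1/12)m+83/12)(12m^2−972m+2808) + (6480m−19440)
  12m^2−972m+2808 = ((1/540)m−13/90)(6480m−19440) + (0)
Last nonzero remainder: 6480m−19440. Dividing through by 6480 gives the monic gcd m−3.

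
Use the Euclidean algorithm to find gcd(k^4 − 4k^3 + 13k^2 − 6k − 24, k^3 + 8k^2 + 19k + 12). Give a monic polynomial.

Repeated division with remainder:
  k^4 − 4k^3 + 13k^2 − 6k − 24 = (k − 12)(k^3 + 8k^2 + 19k + 12) + (90k^2 + 210k + 120)
  k^3 + 8k^2 + 19k + 12 = ((1/90)k + 17/270)(90k^2 + 210k + 120) + ((40/9)k + 40/9)
  90k^2 + 210k + 120 = ((81/4)k + 27)((40/9)k + 40/9) + (0)
Last nonzero remainder: (40/9)k + 40/9. Dividing through by 40/9 gives the monic gcd k + 1.

k + 1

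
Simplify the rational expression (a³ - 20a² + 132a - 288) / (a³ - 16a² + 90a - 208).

(a² - 12a + 36)/(a² - 8a + 26)

Euclidean algorithm in ℚ[a]:
  a³ - 20a² + 132a - 288 = (a³ - 16a² + 90a - 208) + (-4a² + 42a - 80)
  a³ - 16a² + 90a - 208 = (-(1/4)a + 11/8)(-4a² + 42a - 80) + ((49/4)a - 98)
  -4a² + 42a - 80 = (-(16/49)a + 40/49)((49/4)a - 98) + (0)
Last nonzero remainder: (49/4)a - 98. Dividing through by 49/4 gives the monic gcd a - 8.
Cancel a - 8 from numerator and denominator to get the reduced form.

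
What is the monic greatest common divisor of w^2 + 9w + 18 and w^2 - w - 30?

By polynomial division,
  w^2 + 9w + 18 = (w^2 - w - 30) + (10w + 48)
  w^2 - w - 30 = ((1/10)w - 29/50)(10w + 48) + (-54/25)
  10w + 48 = (-(125/27)w - 200/9)(-54/25) + (0)
The last nonzero remainder is the constant -54/25, so the polynomials are coprime and gcd = 1.

1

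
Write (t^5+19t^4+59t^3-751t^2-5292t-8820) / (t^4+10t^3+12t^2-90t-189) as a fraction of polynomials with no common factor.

Euclidean algorithm in ℚ[t]:
  t^5+19t^4+59t^3-751t^2-5292t-8820 = (t+9)(t^4+10t^3+12t^2-90t-189) + (-43t^3-769t^2-4293t-7119)
  t^4+10t^3+12t^2-90t-189 = (-(1/43)t+339/1849)(-43t^3-769t^2-4293t-7119) + ((98280/1849)t^2+(982800/1849)t+2063880/1849)
  -43t^3-769t^2-4293t-7119 = (-(79507/98280)t-208937/32760)((98280/1849)t^2+(982800/1849)t+2063880/1849) + (0)
Last nonzero remainder: (98280/1849)t^2+(982800/1849)t+2063880/1849. Dividing through by 98280/1849 gives the monic gcd t^2+10t+21.
Cancel t^2+10t+21 from numerator and denominator to get the reduced form.

(t^3+9t^2-52t-420)/(t^2-9)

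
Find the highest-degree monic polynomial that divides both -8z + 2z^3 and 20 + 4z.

Euclidean algorithm in ℚ[z]:
  2z^3 - 8z = ((1/2)z^2 - (5/2)z + 21/2)(4z + 20) + (-210)
  4z + 20 = (-(2/105)z - 2/21)(-210) + (0)
The last nonzero remainder is the constant -210, so the polynomials are coprime and gcd = 1.

1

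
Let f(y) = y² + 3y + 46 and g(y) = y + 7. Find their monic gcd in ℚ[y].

1

Euclidean algorithm in ℚ[y]:
  y² + 3y + 46 = (y - 4)(y + 7) + (74)
  y + 7 = ((1/74)y + 7/74)(74) + (0)
The last nonzero remainder is the constant 74, so the polynomials are coprime and gcd = 1.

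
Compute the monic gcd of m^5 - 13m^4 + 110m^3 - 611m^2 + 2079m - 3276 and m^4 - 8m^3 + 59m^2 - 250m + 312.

Euclidean algorithm in ℚ[m]:
  m^5 - 13m^4 + 110m^3 - 611m^2 + 2079m - 3276 = (m - 5)(m^4 - 8m^3 + 59m^2 - 250m + 312) + (11m^3 - 66m^2 + 517m - 1716)
  m^4 - 8m^3 + 59m^2 - 250m + 312 = ((1/11)m - 2/11)(11m^3 - 66m^2 + 517m - 1716) + (0)
Last nonzero remainder: 11m^3 - 66m^2 + 517m - 1716. Dividing through by 11 gives the monic gcd m^3 - 6m^2 + 47m - 156.

m^3 - 6m^2 + 47m - 156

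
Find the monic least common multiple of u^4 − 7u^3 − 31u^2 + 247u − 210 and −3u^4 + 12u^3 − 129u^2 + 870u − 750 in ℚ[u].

By polynomial division,
  u^4 − 7u^3 − 31u^2 + 247u − 210 = (−1/3)(−3u^4 + 12u^3 − 129u^2 + 870u − 750) + (−3u^3 − 74u^2 + 537u − 460)
  −3u^4 + 12u^3 − 129u^2 + 870u − 750 = (u − 86/3)(−3u^3 − 74u^2 + 537u − 460) + (−(8362/3)u^2 + 16724u − 41810/3)
  −3u^3 − 74u^2 + 537u − 460 = ((9/8362)u + 138/4181)(−(8362/3)u^2 + 16724u − 41810/3) + (0)
Last nonzero remainder: −(8362/3)u^2 + 16724u − 41810/3. Dividing through by −8362/3 gives the monic gcd u^2 − 6u + 5.
Then lcm(f, g) = f·g / gcd(f, g); expanding and making the result monic gives the answer.

u^6 − 5u^5 + 5u^4 − 165u^3 − 1266u^2 + 11930u − 10500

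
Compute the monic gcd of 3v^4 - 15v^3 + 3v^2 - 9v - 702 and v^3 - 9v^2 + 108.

v^2 - 3v - 18

Apply the Euclidean algorithm:
  3v^4 - 15v^3 + 3v^2 - 9v - 702 = (3v + 12)(v^3 - 9v^2 + 108) + (111v^2 - 333v - 1998)
  v^3 - 9v^2 + 108 = ((1/111)v - 2/37)(111v^2 - 333v - 1998) + (0)
Last nonzero remainder: 111v^2 - 333v - 1998. Dividing through by 111 gives the monic gcd v^2 - 3v - 18.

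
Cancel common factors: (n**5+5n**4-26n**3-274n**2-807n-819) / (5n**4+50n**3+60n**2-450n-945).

Euclidean algorithm in ℚ[n]:
  n**5+5n**4-26n**3-274n**2-807n-819 = ((1/5)n-1)(5n**4+50n**3+60n**2-450n-945) + (12n**3-124n**2-1068n-1764)
  5n**4+50n**3+60n**2-450n-945 = ((5/12)n+305/36)(12n**3-124n**2-1068n-1764) + ((14000/9)n**2+(28000/3)n+14000)
  12n**3-124n**2-1068n-1764 = ((27/3500)n-63/500)((14000/9)n**2+(28000/3)n+14000) + (0)
Last nonzero remainder: (14000/9)n**2+(28000/3)n+14000. Dividing through by 14000/9 gives the monic gcd n**2+6n+9.
Cancel n**2+6n+9 from numerator and denominator to get the reduced form.

(n**3-n**2-29n-91)/(5n**2+20n-105)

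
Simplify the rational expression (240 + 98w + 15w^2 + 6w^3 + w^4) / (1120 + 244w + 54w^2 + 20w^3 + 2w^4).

(3 + w)/(14 + 2w)

Repeated division with remainder:
  w^4 + 6w^3 + 15w^2 + 98w + 240 = (1/2)(2w^4 + 20w^3 + 54w^2 + 244w + 1120) + (−4w^3 − 12w^2 − 24w − 320)
  2w^4 + 20w^3 + 54w^2 + 244w + 1120 = (−(1/2)w − 7/2)(−4w^3 − 12w^2 − 24w − 320) + (0)
Last nonzero remainder: −4w^3 − 12w^2 − 24w − 320. Dividing through by −4 gives the monic gcd w^3 + 3w^2 + 6w + 80.
Cancel w^3 + 3w^2 + 6w + 80 from numerator and denominator to get the reduced form.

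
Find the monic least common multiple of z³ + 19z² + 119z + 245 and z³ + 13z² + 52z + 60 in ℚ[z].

z⁵ + 27z⁴ + 283z³ + 1425z² + 3388z + 2940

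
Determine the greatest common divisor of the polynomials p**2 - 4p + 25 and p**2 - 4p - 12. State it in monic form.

Repeated division with remainder:
  p**2 - 4p + 25 = (p**2 - 4p - 12) + (37)
  p**2 - 4p - 12 = ((1/37)p**2 - (4/37)p - 12/37)(37) + (0)
The last nonzero remainder is the constant 37, so the polynomials are coprime and gcd = 1.

1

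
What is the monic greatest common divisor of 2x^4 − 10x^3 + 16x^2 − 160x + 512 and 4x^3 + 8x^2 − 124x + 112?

x − 4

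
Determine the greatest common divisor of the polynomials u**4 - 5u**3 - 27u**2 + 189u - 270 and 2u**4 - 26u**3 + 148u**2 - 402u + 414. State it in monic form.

Repeated division with remainder:
  u**4 - 5u**3 - 27u**2 + 189u - 270 = (1/2)(2u**4 - 26u**3 + 148u**2 - 402u + 414) + (8u**3 - 101u**2 + 390u - 477)
  2u**4 - 26u**3 + 148u**2 - 402u + 414 = ((1/4)u - 3/32)(8u**3 - 101u**2 + 390u - 477) + ((1313/32)u**2 - (3939/16)u + 11817/32)
  8u**3 - 101u**2 + 390u - 477 = ((256/1313)u - 1696/1313)((1313/32)u**2 - (3939/16)u + 11817/32) + (0)
Last nonzero remainder: (1313/32)u**2 - (3939/16)u + 11817/32. Dividing through by 1313/32 gives the monic gcd u**2 - 6u + 9.

u**2 - 6u + 9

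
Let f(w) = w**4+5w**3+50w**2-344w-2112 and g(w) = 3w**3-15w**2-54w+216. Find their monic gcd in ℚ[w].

Euclidean algorithm in ℚ[w]:
  w**4+5w**3+50w**2-344w-2112 = ((1/3)w+10/3)(3w**3-15w**2-54w+216) + (118w**2-236w-2832)
  3w**3-15w**2-54w+216 = ((3/118)w-9/118)(118w**2-236w-2832) + (0)
Last nonzero remainder: 118w**2-236w-2832. Dividing through by 118 gives the monic gcd w**2-2w-24.

w**2-2w-24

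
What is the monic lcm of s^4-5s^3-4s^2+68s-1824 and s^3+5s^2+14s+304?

s^5+3s^4-44s^3+36s^2-1280s-14592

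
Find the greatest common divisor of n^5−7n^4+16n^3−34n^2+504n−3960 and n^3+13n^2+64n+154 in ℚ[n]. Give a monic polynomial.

n^2+6n+22

Apply the Euclidean algorithm:
  n^5−7n^4+16n^3−34n^2+504n−3960 = (n^2−20n+212)(n^3+13n^2+64n+154) + (−1664n^2−9984n−36608)
  n^3+13n^2+64n+154 = (−(1/1664)n−7/1664)(−1664n^2−9984n−36608) + (0)
Last nonzero remainder: −1664n^2−9984n−36608. Dividing through by −1664 gives the monic gcd n^2+6n+22.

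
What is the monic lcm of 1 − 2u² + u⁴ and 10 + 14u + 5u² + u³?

Repeated division with remainder:
  u⁴ − 2u² + 1 = (u − 5)(u³ + 5u² + 14u + 10) + (9u² + 60u + 51)
  u³ + 5u² + 14u + 10 = ((1/9)u − 5/27)(9u² + 60u + 51) + ((175/9)u + 175/9)
  9u² + 60u + 51 = ((81/175)u + 459/175)((175/9)u + 175/9) + (0)
Last nonzero remainder: (175/9)u + 175/9. Dividing through by 175/9 gives the monic gcd u + 1.
Then lcm(f, g) = f·g / gcd(f, g); expanding and making the result monic gives the answer.

10 + 4u − 19u² − 8u³ + 8u⁴ + 4u⁵ + u⁶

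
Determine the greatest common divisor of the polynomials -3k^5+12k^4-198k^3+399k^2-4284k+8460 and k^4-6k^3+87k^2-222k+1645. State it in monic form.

k^2-5k+47

Euclidean algorithm in ℚ[k]:
  -3k^5+12k^4-198k^3+399k^2-4284k+8460 = (-3k-6)(k^4-6k^3+87k^2-222k+1645) + (27k^3+255k^2-681k+18330)
  k^4-6k^3+87k^2-222k+1645 = ((1/27)k-139/243)(27k^3+255k^2-681k+18330) + ((20905/81)k^2-(104525/81)k+982535/81)
  27k^3+255k^2-681k+18330 = ((2187/20905)k+6318/4181)((20905/81)k^2-(104525/81)k+982535/81) + (0)
Last nonzero remainder: (20905/81)k^2-(104525/81)k+982535/81. Dividing through by 20905/81 gives the monic gcd k^2-5k+47.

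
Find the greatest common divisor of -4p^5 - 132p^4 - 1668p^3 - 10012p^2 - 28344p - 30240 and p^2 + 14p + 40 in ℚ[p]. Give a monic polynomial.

Euclidean algorithm in ℚ[p]:
  -4p^5 - 132p^4 - 1668p^3 - 10012p^2 - 28344p - 30240 = (-4p^3 - 76p^2 - 444p - 756)(p^2 + 14p + 40) + (0)
The last nonzero remainder p^2 + 14p + 40 is already monic.

p^2 + 14p + 40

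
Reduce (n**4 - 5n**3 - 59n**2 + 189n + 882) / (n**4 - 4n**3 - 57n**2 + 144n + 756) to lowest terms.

By polynomial division,
  n**4 - 5n**3 - 59n**2 + 189n + 882 = (n**4 - 4n**3 - 57n**2 + 144n + 756) + (-n**3 - 2n**2 + 45n + 126)
  n**4 - 4n**3 - 57n**2 + 144n + 756 = (-n + 6)(-n**3 - 2n**2 + 45n + 126) + (0)
Last nonzero remainder: -n**3 - 2n**2 + 45n + 126. Dividing through by -1 gives the monic gcd n**3 + 2n**2 - 45n - 126.
Cancel n**3 + 2n**2 - 45n - 126 from numerator and denominator to get the reduced form.

(n - 7)/(n - 6)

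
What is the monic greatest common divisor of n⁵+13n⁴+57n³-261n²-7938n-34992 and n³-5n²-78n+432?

n²+n-72

Apply the Euclidean algorithm:
  n⁵+13n⁴+57n³-261n²-7938n-34992 = (n²+18n+225)(n³-5n²-78n+432) + (1836n²+1836n-132192)
  n³-5n²-78n+432 = ((1/1836)n-1/306)(1836n²+1836n-132192) + (0)
Last nonzero remainder: 1836n²+1836n-132192. Dividing through by 1836 gives the monic gcd n²+n-72.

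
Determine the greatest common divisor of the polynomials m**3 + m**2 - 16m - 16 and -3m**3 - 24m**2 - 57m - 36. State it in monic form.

m**2 + 5m + 4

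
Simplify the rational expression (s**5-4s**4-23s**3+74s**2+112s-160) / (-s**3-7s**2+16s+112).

(-s**3+4s**2+7s-10)/(s+7)

By polynomial division,
  s**5-4s**4-23s**3+74s**2+112s-160 = (-s**2+11s-70)(-s**3-7s**2+16s+112) + (-480s**2+7680)
  -s**3-7s**2+16s+112 = ((1/480)s+7/480)(-480s**2+7680) + (0)
Last nonzero remainder: -480s**2+7680. Dividing through by -480 gives the monic gcd s**2-16.
Cancel s**2-16 from numerator and denominator to get the reduced form.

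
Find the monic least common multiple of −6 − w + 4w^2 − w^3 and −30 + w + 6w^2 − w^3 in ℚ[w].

−60 − 28w + 43w^2 + 3w^3 − 7w^4 + w^5

Apply the Euclidean algorithm:
  −w^3 + 4w^2 − w − 6 = (−w^3 + 6w^2 + w − 30) + (−2w^2 − 2w + 24)
  −w^3 + 6w^2 + w − 30 = ((1/2)w − 7/2)(−2w^2 − 2w + 24) + (−18w + 54)
  −2w^2 − 2w + 24 = ((1/9)w + 4/9)(−18w + 54) + (0)
Last nonzero remainder: −18w + 54. Dividing through by −18 gives the monic gcd w − 3.
Then lcm(f, g) = f·g / gcd(f, g); expanding and making the result monic gives the answer.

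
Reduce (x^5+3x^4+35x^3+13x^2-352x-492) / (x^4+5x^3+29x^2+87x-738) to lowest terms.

(x^2+4x+4)/(x+6)

By polynomial division,
  x^5+3x^4+35x^3+13x^2-352x-492 = (x-2)(x^4+5x^3+29x^2+87x-738) + (16x^3-16x^2+560x-1968)
  x^4+5x^3+29x^2+87x-738 = ((1/16)x+3/8)(16x^3-16x^2+560x-1968) + (0)
Last nonzero remainder: 16x^3-16x^2+560x-1968. Dividing through by 16 gives the monic gcd x^3-x^2+35x-123.
Cancel x^3-x^2+35x-123 from numerator and denominator to get the reduced form.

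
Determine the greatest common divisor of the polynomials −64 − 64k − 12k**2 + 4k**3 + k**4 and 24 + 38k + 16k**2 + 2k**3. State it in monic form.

4 + k

Apply the Euclidean algorithm:
  k**4 + 4k**3 − 12k**2 − 64k − 64 = ((1/2)k − 2)(2k**3 + 16k**2 + 38k + 24) + (k**2 − 16)
  2k**3 + 16k**2 + 38k + 24 = (2k + 16)(k**2 − 16) + (70k + 280)
  k**2 − 16 = ((1/70)k − 2/35)(70k + 280) + (0)
Last nonzero remainder: 70k + 280. Dividing through by 70 gives the monic gcd k + 4.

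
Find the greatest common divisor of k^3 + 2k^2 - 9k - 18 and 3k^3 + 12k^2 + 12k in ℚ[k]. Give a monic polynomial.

k + 2

Euclidean algorithm in ℚ[k]:
  k^3 + 2k^2 - 9k - 18 = (1/3)(3k^3 + 12k^2 + 12k) + (-2k^2 - 13k - 18)
  3k^3 + 12k^2 + 12k = (-(3/2)k + 15/4)(-2k^2 - 13k - 18) + ((135/4)k + 135/2)
  -2k^2 - 13k - 18 = (-(8/135)k - 4/15)((135/4)k + 135/2) + (0)
Last nonzero remainder: (135/4)k + 135/2. Dividing through by 135/4 gives the monic gcd k + 2.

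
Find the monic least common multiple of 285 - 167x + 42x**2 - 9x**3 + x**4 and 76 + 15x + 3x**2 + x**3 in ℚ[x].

By polynomial division,
  x**4 - 9x**3 + 42x**2 - 167x + 285 = (x - 12)(x**3 + 3x**2 + 15x + 76) + (63x**2 - 63x + 1197)
  x**3 + 3x**2 + 15x + 76 = ((1/63)x + 4/63)(63x**2 - 63x + 1197) + (0)
Last nonzero remainder: 63x**2 - 63x + 1197. Dividing through by 63 gives the monic gcd x**2 - x + 19.
Then lcm(f, g) = f·g / gcd(f, g); expanding and making the result monic gives the answer.

1140 - 383x + x**2 + 6x**3 - 5x**4 + x**5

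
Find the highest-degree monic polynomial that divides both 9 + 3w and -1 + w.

1

Apply the Euclidean algorithm:
  3w + 9 = (3)(w - 1) + (12)
  w - 1 = ((1/12)w - 1/12)(12) + (0)
The last nonzero remainder is the constant 12, so the polynomials are coprime and gcd = 1.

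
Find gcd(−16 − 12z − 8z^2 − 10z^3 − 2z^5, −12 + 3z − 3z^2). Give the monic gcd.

4 − z + z^2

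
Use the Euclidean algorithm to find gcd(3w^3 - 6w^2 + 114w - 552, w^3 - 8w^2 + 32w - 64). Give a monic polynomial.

w - 4

Repeated division with remainder:
  3w^3 - 6w^2 + 114w - 552 = (3)(w^3 - 8w^2 + 32w - 64) + (18w^2 + 18w - 360)
  w^3 - 8w^2 + 32w - 64 = ((1/18)w - 1/2)(18w^2 + 18w - 360) + (61w - 244)
  18w^2 + 18w - 360 = ((18/61)w + 90/61)(61w - 244) + (0)
Last nonzero remainder: 61w - 244. Dividing through by 61 gives the monic gcd w - 4.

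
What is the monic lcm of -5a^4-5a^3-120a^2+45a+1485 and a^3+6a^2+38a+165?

Repeated division with remainder:
  -5a^4-5a^3-120a^2+45a+1485 = (-5a+25)(a^3+6a^2+38a+165) + (-80a^2-80a-2640)
  a^3+6a^2+38a+165 = (-(1/80)a-1/16)(-80a^2-80a-2640) + (0)
Last nonzero remainder: -80a^2-80a-2640. Dividing through by -80 gives the monic gcd a^2+a+33.
Then lcm(f, g) = f·g / gcd(f, g); expanding and making the result monic gives the answer.

a^5+6a^4+29a^3+111a^2-342a-1485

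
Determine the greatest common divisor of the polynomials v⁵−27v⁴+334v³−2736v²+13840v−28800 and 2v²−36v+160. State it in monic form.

Apply the Euclidean algorithm:
  v⁵−27v⁴+334v³−2736v²+13840v−28800 = ((1/2)v³−(9/2)v²+46v−180)(2v²−36v+160) + (0)
Last nonzero remainder: 2v²−36v+160. Dividing through by 2 gives the monic gcd v²−18v+80.

v²−18v+80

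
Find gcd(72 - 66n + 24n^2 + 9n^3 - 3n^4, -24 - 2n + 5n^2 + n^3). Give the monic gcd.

3 + n

By polynomial division,
  -3n^4 + 9n^3 + 24n^2 - 66n + 72 = (-3n + 24)(n^3 + 5n^2 - 2n - 24) + (-102n^2 - 90n + 648)
  n^3 + 5n^2 - 2n - 24 = (-(1/102)n - 35/867)(-102n^2 - 90n + 648) + ((208/289)n + 624/289)
  -102n^2 - 90n + 648 = (-(14739/104)n + 7803/26)((208/289)n + 624/289) + (0)
Last nonzero remainder: (208/289)n + 624/289. Dividing through by 208/289 gives the monic gcd n + 3.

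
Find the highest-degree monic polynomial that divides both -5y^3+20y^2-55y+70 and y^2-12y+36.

By polynomial division,
  -5y^3+20y^2-55y+70 = (-5y-40)(y^2-12y+36) + (-355y+1510)
  y^2-12y+36 = (-(1/355)y+110/5041)(-355y+1510) + (15376/5041)
  -355y+1510 = (-(1789555/15376)y+3805955/7688)(15376/5041) + (0)
The last nonzero remainder is the constant 15376/5041, so the polynomials are coprime and gcd = 1.

1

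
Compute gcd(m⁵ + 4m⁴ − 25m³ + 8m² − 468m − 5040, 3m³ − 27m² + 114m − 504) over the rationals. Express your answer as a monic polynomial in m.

m² − 2m + 24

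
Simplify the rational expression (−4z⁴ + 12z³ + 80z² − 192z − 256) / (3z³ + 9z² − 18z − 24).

By polynomial division,
  −4z⁴ + 12z³ + 80z² − 192z − 256 = (−(4/3)z + 8)(3z³ + 9z² − 18z − 24) + (−16z² − 80z − 64)
  3z³ + 9z² − 18z − 24 = (−(3/16)z + 3/8)(−16z² − 80z − 64) + (0)
Last nonzero remainder: −16z² − 80z − 64. Dividing through by −16 gives the monic gcd z² + 5z + 4.
Cancel z² + 5z + 4 from numerator and denominator to get the reduced form.

(−4z² + 32z − 64)/(3z − 6)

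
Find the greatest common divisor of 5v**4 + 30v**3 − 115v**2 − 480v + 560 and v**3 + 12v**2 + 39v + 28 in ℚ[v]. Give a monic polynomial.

v**2 + 11v + 28

Repeated division with remainder:
  5v**4 + 30v**3 − 115v**2 − 480v + 560 = (5v − 30)(v**3 + 12v**2 + 39v + 28) + (50v**2 + 550v + 1400)
  v**3 + 12v**2 + 39v + 28 = ((1/50)v + 1/50)(50v**2 + 550v + 1400) + (0)
Last nonzero remainder: 50v**2 + 550v + 1400. Dividing through by 50 gives the monic gcd v**2 + 11v + 28.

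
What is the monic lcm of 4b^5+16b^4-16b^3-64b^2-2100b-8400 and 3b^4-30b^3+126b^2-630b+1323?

b^7-6b^6-23b^5+108b^4-449b^3+2814b^2+9975b-44100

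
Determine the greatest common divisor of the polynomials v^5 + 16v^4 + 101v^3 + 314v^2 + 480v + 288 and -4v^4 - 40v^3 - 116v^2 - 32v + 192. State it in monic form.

Apply the Euclidean algorithm:
  v^5 + 16v^4 + 101v^3 + 314v^2 + 480v + 288 = (-(1/4)v - 3/2)(-4v^4 - 40v^3 - 116v^2 - 32v + 192) + (12v^3 + 132v^2 + 480v + 576)
  -4v^4 - 40v^3 - 116v^2 - 32v + 192 = (-(1/3)v + 1/3)(12v^3 + 132v^2 + 480v + 576) + (0)
Last nonzero remainder: 12v^3 + 132v^2 + 480v + 576. Dividing through by 12 gives the monic gcd v^3 + 11v^2 + 40v + 48.

v^3 + 11v^2 + 40v + 48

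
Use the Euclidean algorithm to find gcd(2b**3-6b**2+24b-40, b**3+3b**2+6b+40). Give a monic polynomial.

Apply the Euclidean algorithm:
  2b**3-6b**2+24b-40 = (2)(b**3+3b**2+6b+40) + (-12b**2+12b-120)
  b**3+3b**2+6b+40 = (-(1/12)b-1/3)(-12b**2+12b-120) + (0)
Last nonzero remainder: -12b**2+12b-120. Dividing through by -12 gives the monic gcd b**2-b+10.

b**2-b+10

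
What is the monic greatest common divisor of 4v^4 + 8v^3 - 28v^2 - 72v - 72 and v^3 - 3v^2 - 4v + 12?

v - 3

Euclidean algorithm in ℚ[v]:
  4v^4 + 8v^3 - 28v^2 - 72v - 72 = (4v + 20)(v^3 - 3v^2 - 4v + 12) + (48v^2 - 40v - 312)
  v^3 - 3v^2 - 4v + 12 = ((1/48)v - 13/288)(48v^2 - 40v - 312) + ((25/36)v - 25/12)
  48v^2 - 40v - 312 = ((1728/25)v + 3744/25)((25/36)v - 25/12) + (0)
Last nonzero remainder: (25/36)v - 25/12. Dividing through by 25/36 gives the monic gcd v - 3.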